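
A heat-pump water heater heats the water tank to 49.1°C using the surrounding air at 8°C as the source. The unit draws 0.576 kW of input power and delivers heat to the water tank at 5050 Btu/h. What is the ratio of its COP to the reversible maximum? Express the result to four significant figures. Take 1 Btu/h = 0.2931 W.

Converting, Q̇_H = 5050 Btu/h = 1.480 kW, so COP_actual = Q̇_H/Ẇ = 1.480/0.5760 = 2.570.
In absolute terms T_C = 281.15 K and T_H = 322.25 K, so ΔT = 41.10 K.
COP_Carnot = T_H/ΔT = 322.25/41.10 = 7.841.
η_II = COP_actual/COP_Carnot = 2.570/7.841 = 0.3277.

0.3277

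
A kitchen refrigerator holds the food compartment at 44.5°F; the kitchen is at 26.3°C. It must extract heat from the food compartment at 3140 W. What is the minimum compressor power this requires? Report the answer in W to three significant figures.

217 W

In absolute terms T_C = 280.09 K and T_H = 299.45 K, so ΔT = 19.36 K.
COP_Carnot = T_C/ΔT = 280.09/19.36 = 14.47.
Ẇ_min = Q̇/COP_Carnot = 3140/14.47 = 217.0 W.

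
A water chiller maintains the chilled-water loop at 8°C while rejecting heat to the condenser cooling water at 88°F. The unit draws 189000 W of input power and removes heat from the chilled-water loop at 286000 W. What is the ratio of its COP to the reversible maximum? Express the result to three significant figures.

COP_actual = Q̇_C/Ẇ = 286000/189000 = 1.513.
In absolute terms T_C = 281.15 K and T_H = 304.26 K, so ΔT = 23.11 K.
COP_Carnot = T_C/ΔT = 281.15/23.11 = 12.17.
η_II = COP_actual/COP_Carnot = 1.513/12.17 = 0.1244.

0.124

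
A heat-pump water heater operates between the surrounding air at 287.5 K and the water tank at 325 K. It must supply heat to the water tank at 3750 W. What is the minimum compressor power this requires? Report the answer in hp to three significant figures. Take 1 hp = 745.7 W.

0.580 hp

The reservoir spacing is ΔT = 325 − 287.5 = 37.50 K.
COP_Carnot = T_H/ΔT = 325.00/37.50 = 8.667.
Ẇ_min = Q̇/COP_Carnot = 3750/8.667 = 432.7 W = 0.5802 hp.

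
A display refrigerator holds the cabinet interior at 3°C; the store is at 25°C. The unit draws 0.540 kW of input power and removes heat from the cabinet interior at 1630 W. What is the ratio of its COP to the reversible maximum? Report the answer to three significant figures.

Converting, Q̇_C = 1630 W = 1.630 kW, so COP_actual = Q̇_C/Ẇ = 1.630/0.5400 = 3.019.
In absolute terms T_C = 276.15 K and T_H = 298.15 K, so ΔT = 22.00 K.
COP_Carnot = T_C/ΔT = 276.15/22.00 = 12.55.
η_II = COP_actual/COP_Carnot = 3.019/12.55 = 0.2405.

0.240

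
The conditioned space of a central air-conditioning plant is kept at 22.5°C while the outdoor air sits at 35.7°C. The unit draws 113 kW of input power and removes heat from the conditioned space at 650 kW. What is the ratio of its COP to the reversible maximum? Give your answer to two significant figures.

0.26

COP_actual = Q̇_C/Ẇ = 650.0/113.0 = 5.752.
In absolute terms T_C = 295.65 K and T_H = 308.85 K, so ΔT = 13.20 K.
COP_Carnot = T_C/ΔT = 295.65/13.20 = 22.40.
η_II = COP_actual/COP_Carnot = 5.752/22.40 = 0.2568.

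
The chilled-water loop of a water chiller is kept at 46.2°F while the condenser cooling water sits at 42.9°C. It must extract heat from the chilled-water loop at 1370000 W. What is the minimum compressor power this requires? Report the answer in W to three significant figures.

171000 W

In absolute terms T_C = 281.04 K and T_H = 316.05 K, so ΔT = 35.01 K.
COP_Carnot = T_C/ΔT = 281.04/35.01 = 8.027.
Ẇ_min = Q̇/COP_Carnot = 1370000/8.027 = 170700 W.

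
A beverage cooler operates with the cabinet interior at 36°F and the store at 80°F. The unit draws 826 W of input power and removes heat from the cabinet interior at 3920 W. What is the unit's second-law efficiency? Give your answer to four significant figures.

0.4213

COP_actual = Q̇_C/Ẇ = 3920/826.0 = 4.746.
In absolute terms T_C = 275.37 K and T_H = 299.82 K, so ΔT = 24.44 K.
COP_Carnot = T_C/ΔT = 275.37/24.44 = 11.27.
η_II = COP_actual/COP_Carnot = 4.746/11.27 = 0.4213.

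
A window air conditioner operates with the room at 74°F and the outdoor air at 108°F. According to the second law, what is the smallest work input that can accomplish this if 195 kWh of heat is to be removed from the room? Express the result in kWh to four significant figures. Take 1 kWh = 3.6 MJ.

In absolute terms T_C = 296.48 K and T_H = 315.37 K, so ΔT = 18.89 K.
The reversible limit is COP_R = T_C/ΔT = 15.70, so W_min = Q_C/COP = Q_C·ΔT/T_C.
W_min = 195.0 × 18.89/296.48 = 12.42 kWh.

12.42 kWh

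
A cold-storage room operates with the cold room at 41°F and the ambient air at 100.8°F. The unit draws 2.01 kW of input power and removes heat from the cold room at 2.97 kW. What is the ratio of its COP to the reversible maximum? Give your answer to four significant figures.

0.1765

COP_actual = Q̇_C/Ẇ = 2.970/2.010 = 1.478.
In absolute terms T_C = 278.15 K and T_H = 311.37 K, so ΔT = 33.22 K.
COP_Carnot = T_C/ΔT = 278.15/33.22 = 8.372.
η_II = COP_actual/COP_Carnot = 1.478/8.372 = 0.1765.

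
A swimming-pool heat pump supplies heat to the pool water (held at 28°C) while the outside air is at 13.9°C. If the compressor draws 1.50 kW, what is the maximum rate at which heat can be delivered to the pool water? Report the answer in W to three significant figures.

In absolute terms T_C = 287.05 K and T_H = 301.15 K, so ΔT = 14.10 K.
COP_Carnot = T_H/ΔT = 301.15/14.10 = 21.36.
Q̇_max = COP_Carnot × Ẇ = 21.36 × 1.500 kW = 32.04 kW = 32040 W.

32000 W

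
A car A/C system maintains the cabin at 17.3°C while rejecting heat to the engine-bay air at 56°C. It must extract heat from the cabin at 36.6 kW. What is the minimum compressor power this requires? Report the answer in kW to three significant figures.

In absolute terms T_C = 290.45 K and T_H = 329.15 K, so ΔT = 38.70 K.
COP_Carnot = T_C/ΔT = 290.45/38.70 = 7.505.
Ẇ_min = Q̇/COP_Carnot = 36.60/7.505 = 4.877 kW.

4.88 kW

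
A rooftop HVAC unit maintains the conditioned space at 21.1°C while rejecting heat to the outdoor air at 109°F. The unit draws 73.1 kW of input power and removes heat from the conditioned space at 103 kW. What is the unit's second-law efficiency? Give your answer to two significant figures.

COP_actual = Q̇_C/Ẇ = 103.0/73.10 = 1.409.
In absolute terms T_C = 294.25 K and T_H = 315.93 K, so ΔT = 21.68 K.
COP_Carnot = T_C/ΔT = 294.25/21.68 = 13.57.
η_II = COP_actual/COP_Carnot = 1.409/13.57 = 0.1038.

0.10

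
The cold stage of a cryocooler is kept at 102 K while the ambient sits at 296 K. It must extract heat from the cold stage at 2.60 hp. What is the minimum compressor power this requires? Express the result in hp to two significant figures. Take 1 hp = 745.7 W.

The reservoir spacing is ΔT = 296 − 102 = 194.0 K.
COP_Carnot = T_C/ΔT = 102.00/194.0 = 0.5258.
Ẇ_min = Q̇/COP_Carnot = 2.600/0.5258 = 4.945 hp.

4.9 hp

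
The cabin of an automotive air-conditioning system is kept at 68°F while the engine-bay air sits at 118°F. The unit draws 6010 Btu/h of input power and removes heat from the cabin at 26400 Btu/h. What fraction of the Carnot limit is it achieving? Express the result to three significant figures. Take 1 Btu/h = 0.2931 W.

COP_actual = Q̇_C/Ẇ = 26400/6010 = 4.393.
In absolute terms T_C = 293.15 K and T_H = 320.93 K, so ΔT = 27.78 K.
COP_Carnot = T_C/ΔT = 293.15/27.78 = 10.55.
η_II = COP_actual/COP_Carnot = 4.393/10.55 = 0.4162.

0.416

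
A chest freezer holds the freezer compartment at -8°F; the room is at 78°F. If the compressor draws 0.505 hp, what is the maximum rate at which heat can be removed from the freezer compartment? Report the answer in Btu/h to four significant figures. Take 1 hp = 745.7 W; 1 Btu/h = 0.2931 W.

In absolute terms T_C = 250.93 K and T_H = 298.71 K, so ΔT = 47.78 K.
COP_Carnot = T_C/ΔT = 250.93/47.78 = 5.252.
Q̇_max = COP_Carnot × Ẇ = 5.252 × 0.5050 hp = 2.652 hp = 6748 Btu/h.

6748 Btu/h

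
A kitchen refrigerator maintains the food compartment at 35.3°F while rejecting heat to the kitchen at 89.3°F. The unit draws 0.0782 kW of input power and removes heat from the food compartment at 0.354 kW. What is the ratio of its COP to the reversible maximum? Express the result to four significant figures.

COP_actual = Q̇_C/Ẇ = 0.3540/0.07820 = 4.527.
In absolute terms T_C = 274.98 K and T_H = 304.98 K, so ΔT = 30.00 K.
COP_Carnot = T_C/ΔT = 274.98/30.00 = 9.166.
η_II = COP_actual/COP_Carnot = 4.527/9.166 = 0.4939.

0.4939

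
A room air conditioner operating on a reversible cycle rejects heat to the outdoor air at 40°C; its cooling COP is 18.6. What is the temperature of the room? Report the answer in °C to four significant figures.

24.02 °C

For a Carnot refrigerator COP_R = T_C/(T_H − T_C), so T_C = COP·T_H/(1 + COP).
With T_H = 313.15 K, T_C = 18.6 × 313.15/19.60 = 297.17 K.
Converting, 297.17 K = 24.02°C.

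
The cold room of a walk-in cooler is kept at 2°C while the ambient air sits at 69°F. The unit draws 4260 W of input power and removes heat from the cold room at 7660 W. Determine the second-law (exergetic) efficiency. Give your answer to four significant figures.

0.1213

COP_actual = Q̇_C/Ẇ = 7660/4260 = 1.798.
In absolute terms T_C = 275.15 K and T_H = 293.71 K, so ΔT = 18.56 K.
COP_Carnot = T_C/ΔT = 275.15/18.56 = 14.83.
η_II = COP_actual/COP_Carnot = 1.798/14.83 = 0.1213.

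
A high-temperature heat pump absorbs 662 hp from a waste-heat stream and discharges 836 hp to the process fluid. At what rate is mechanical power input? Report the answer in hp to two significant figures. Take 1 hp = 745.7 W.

For a cyclic device the first law requires Q̇_H = Q̇_C + Ẇ.
Ẇ = Q̇_H − Q̇_C = 174.0 hp.

170 hp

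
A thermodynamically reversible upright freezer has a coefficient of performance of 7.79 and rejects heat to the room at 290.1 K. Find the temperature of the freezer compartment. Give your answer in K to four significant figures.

257.1 K

For a Carnot refrigerator COP_R = T_C/(T_H − T_C), so T_C = COP·T_H/(1 + COP).
With T_H = 290.10 K, T_C = 7.79 × 290.10/8.790 = 257.10 K.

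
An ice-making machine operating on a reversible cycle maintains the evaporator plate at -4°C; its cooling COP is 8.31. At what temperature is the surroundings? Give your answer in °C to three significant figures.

COP_R = T_C/(T_H − T_C) gives T_H − T_C = T_C/COP.
With T_C = 269.15 K, T_H = 269.15 × (1 + 1/8.31) = 301.54 K.
Converting, 301.54 K = 28.39°C.

28.4 °C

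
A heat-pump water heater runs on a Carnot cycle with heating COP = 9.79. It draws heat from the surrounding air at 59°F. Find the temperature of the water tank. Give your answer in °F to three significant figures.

118 °F

COP_HP = T_H/(T_H − T_C) rearranges to T_H = COP·T_C/(COP − 1).
With T_C = 288.15 K, T_H = 9.79 × 288.15/8.790 = 320.93 K.
Converting, 320.93 K = 118.01°F.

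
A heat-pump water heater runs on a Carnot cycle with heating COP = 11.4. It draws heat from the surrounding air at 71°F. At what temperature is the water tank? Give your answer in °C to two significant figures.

COP_HP = T_H/(T_H − T_C) rearranges to T_H = COP·T_C/(COP − 1).
With T_C = 294.82 K, T_H = 11.4 × 294.82/10.40 = 323.16 K.
Converting, 323.16 K = 50.01°C.

50 °C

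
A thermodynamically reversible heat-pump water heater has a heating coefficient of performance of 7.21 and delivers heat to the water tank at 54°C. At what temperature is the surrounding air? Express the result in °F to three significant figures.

COP_HP = T_H/(T_H − T_C) gives T_H − T_C = T_H/COP.
With T_H = 327.15 K, T_C = 327.15 × (1 − 1/7.21) = 281.78 K.
Converting, 281.78 K = 47.53°F.

47.5 °F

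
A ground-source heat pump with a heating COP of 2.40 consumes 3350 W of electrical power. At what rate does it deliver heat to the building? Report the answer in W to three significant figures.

Q̇_H = COP_HP × Ẇ = 2.40 × 3350 = 8040 W.

8040 W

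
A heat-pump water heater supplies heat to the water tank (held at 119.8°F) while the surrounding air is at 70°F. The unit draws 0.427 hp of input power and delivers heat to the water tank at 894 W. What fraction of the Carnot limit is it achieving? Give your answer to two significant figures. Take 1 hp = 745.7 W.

Converting, Q̇_H = 894.0 W = 1.199 hp, so COP_actual = Q̇_H/Ẇ = 1.199/0.4270 = 2.808.
In absolute terms T_C = 294.26 K and T_H = 321.93 K, so ΔT = 27.67 K.
COP_Carnot = T_H/ΔT = 321.93/27.67 = 11.64.
η_II = COP_actual/COP_Carnot = 2.808/11.64 = 0.2413.

0.24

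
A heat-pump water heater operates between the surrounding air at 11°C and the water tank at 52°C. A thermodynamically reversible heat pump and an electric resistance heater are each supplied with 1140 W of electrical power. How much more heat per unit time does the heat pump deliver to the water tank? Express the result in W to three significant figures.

In absolute terms T_C = 284.15 K and T_H = 325.15 K, so ΔT = 41.00 K.
COP_Carnot = T_H/ΔT = 325.15/41.00 = 7.930.
The heat pump delivers Q̇_H = COP × Ẇ = 9041 W; the resistance heater delivers Ẇ = 1140 W.
Extra = (COP − 1)·Ẇ = 7901 W.

7900 W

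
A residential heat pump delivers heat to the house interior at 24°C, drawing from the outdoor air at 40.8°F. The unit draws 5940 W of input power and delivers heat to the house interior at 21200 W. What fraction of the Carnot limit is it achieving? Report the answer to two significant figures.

COP_actual = Q̇_H/Ẇ = 21200/5940 = 3.569.
In absolute terms T_C = 278.04 K and T_H = 297.15 K, so ΔT = 19.11 K.
COP_Carnot = T_H/ΔT = 297.15/19.11 = 15.55.
η_II = COP_actual/COP_Carnot = 3.569/15.55 = 0.2295.

0.23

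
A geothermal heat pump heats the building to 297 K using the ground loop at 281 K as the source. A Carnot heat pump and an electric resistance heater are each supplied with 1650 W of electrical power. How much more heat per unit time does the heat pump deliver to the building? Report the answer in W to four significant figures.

28980 W

The reservoir spacing is ΔT = 297 − 281 = 16.00 K.
COP_Carnot = T_H/ΔT = 297.00/16.00 = 18.56.
The heat pump delivers Q̇_H = COP × Ẇ = 30630 W; the resistance heater delivers Ẇ = 1650 W.
Extra = (COP − 1)·Ẇ = 28980 W.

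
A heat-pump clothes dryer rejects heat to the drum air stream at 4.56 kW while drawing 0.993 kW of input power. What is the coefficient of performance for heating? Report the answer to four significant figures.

The first law gives Q̇_H = Q̇_C + Ẇ, so the three rates are Q̇_C = 3.567, Q̇_H = 4.560, Ẇ = 0.9930 kW.
COP_HP = Q̇_H/Ẇ = 4.560/0.9930 = 4.592.

4.592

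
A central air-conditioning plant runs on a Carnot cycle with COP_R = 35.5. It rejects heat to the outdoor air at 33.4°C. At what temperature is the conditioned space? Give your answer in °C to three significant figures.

For a Carnot refrigerator COP_R = T_C/(T_H − T_C), so T_C = COP·T_H/(1 + COP).
With T_H = 306.55 K, T_C = 35.5 × 306.55/36.50 = 298.15 K.
Converting, 298.15 K = 25.00°C.

25.0 °C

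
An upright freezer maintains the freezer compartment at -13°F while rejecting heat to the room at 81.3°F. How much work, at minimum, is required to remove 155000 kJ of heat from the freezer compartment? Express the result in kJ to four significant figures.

32720 kJ

In absolute terms T_C = 248.15 K and T_H = 300.54 K, so ΔT = 52.39 K.
The reversible limit is COP_R = T_C/ΔT = 4.737, so W_min = Q_C/COP = Q_C·ΔT/T_C.
W_min = 155000 × 52.39/248.15 = 32720 kJ.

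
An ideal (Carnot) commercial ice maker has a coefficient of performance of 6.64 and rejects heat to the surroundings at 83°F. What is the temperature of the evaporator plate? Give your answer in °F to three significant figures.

12.0 °F

For a Carnot refrigerator COP_R = T_C/(T_H − T_C), so T_C = COP·T_H/(1 + COP).
With T_H = 301.48 K, T_C = 6.64 × 301.48/7.640 = 262.02 K.
Converting, 262.02 K = 11.97°F.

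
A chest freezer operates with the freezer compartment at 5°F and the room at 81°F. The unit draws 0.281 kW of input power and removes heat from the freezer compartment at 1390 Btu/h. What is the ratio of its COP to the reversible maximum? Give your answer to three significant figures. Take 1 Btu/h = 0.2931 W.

0.237

Converting, Q̇_C = 1390 Btu/h = 0.4074 kW, so COP_actual = Q̇_C/Ẇ = 0.4074/0.2810 = 1.450.
In absolute terms T_C = 258.15 K and T_H = 300.37 K, so ΔT = 42.22 K.
COP_Carnot = T_C/ΔT = 258.15/42.22 = 6.114.
η_II = COP_actual/COP_Carnot = 1.450/6.114 = 0.2371.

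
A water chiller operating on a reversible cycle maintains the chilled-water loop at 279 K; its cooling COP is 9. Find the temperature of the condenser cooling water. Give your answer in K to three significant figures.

COP_R = T_C/(T_H − T_C) gives T_H − T_C = T_C/COP.
With T_C = 279.00 K, T_H = 279.00 × (1 + 1/9) = 310.00 K.

310 K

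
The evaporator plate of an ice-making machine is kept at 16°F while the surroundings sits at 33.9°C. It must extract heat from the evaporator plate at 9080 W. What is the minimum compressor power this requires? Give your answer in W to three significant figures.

In absolute terms T_C = 264.26 K and T_H = 307.05 K, so ΔT = 42.79 K.
COP_Carnot = T_C/ΔT = 264.26/42.79 = 6.176.
Ẇ_min = Q̇/COP_Carnot = 9080/6.176 = 1470 W.

1470 W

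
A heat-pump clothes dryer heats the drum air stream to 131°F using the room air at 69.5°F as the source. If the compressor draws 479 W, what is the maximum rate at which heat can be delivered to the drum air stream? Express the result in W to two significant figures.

4600 W

In absolute terms T_C = 293.98 K and T_H = 328.15 K, so ΔT = 34.17 K.
COP_Carnot = T_H/ΔT = 328.15/34.17 = 9.604.
Q̇_max = COP_Carnot × Ẇ = 9.604 × 479.0 W = 4601 W.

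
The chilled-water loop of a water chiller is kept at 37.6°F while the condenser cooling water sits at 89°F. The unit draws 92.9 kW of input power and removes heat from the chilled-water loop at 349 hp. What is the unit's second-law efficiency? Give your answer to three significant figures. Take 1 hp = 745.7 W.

Converting, Q̇_C = 349.0 hp = 260.2 kW, so COP_actual = Q̇_C/Ẇ = 260.2/92.90 = 2.801.
In absolute terms T_C = 276.26 K and T_H = 304.82 K, so ΔT = 28.56 K.
COP_Carnot = T_C/ΔT = 276.26/28.56 = 9.675.
η_II = COP_actual/COP_Carnot = 2.801/9.675 = 0.2896.

0.290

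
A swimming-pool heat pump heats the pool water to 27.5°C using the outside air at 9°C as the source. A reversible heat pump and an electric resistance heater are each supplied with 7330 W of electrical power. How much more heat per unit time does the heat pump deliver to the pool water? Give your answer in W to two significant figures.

110000 W

In absolute terms T_C = 282.15 K and T_H = 300.65 K, so ΔT = 18.50 K.
COP_Carnot = T_H/ΔT = 300.65/18.50 = 16.25.
The heat pump delivers Q̇_H = COP × Ẇ = 119100 W; the resistance heater delivers Ẇ = 7330 W.
Extra = (COP − 1)·Ẇ = 111800 W.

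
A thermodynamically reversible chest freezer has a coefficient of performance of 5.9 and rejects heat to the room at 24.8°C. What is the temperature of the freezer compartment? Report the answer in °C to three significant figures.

-18.4 °C

For a Carnot refrigerator COP_R = T_C/(T_H − T_C), so T_C = COP·T_H/(1 + COP).
With T_H = 297.95 K, T_C = 5.9 × 297.95/6.900 = 254.77 K.
Converting, 254.77 K = -18.38°C.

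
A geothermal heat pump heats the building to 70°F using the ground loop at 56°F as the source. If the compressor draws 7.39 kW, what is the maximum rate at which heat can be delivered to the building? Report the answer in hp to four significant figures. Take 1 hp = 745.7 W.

374.9 hp

In absolute terms T_C = 286.48 K and T_H = 294.26 K, so ΔT = 7.778 K.
COP_Carnot = T_H/ΔT = 294.26/7.778 = 37.83.
Q̇_max = COP_Carnot × Ẇ = 37.83 × 7.390 kW = 279.6 kW = 374.9 hp.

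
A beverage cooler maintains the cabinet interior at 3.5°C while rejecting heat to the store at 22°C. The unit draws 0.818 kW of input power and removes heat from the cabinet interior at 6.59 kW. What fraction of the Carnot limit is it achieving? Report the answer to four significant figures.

0.5387

COP_actual = Q̇_C/Ẇ = 6.590/0.8180 = 8.056.
In absolute terms T_C = 276.65 K and T_H = 295.15 K, so ΔT = 18.50 K.
COP_Carnot = T_C/ΔT = 276.65/18.50 = 14.95.
η_II = COP_actual/COP_Carnot = 8.056/14.95 = 0.5387.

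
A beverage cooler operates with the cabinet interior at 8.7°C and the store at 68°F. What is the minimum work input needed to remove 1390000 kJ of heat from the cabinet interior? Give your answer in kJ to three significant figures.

In absolute terms T_C = 281.85 K and T_H = 293.15 K, so ΔT = 11.30 K.
The reversible limit is COP_R = T_C/ΔT = 24.94, so W_min = Q_C/COP = Q_C·ΔT/T_C.
W_min = 1390000 × 11.30/281.85 = 55730 kJ.

55700 kJ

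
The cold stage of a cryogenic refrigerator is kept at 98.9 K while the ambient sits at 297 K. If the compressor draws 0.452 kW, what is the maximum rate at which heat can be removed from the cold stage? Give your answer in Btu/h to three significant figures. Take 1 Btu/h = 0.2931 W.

770 Btu/h

The reservoir spacing is ΔT = 297 − 98.9 = 198.1 K.
COP_Carnot = T_C/ΔT = 98.90/198.1 = 0.4992.
Q̇_max = COP_Carnot × Ẇ = 0.4992 × 0.4520 kW = 0.2257 kW = 769.9 Btu/h.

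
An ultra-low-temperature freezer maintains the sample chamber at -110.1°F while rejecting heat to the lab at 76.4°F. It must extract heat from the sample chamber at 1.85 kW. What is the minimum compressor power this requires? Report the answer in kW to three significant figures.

In absolute terms T_C = 194.21 K and T_H = 297.82 K, so ΔT = 103.6 K.
COP_Carnot = T_C/ΔT = 194.21/103.6 = 1.874.
Ẇ_min = Q̇/COP_Carnot = 1.850/1.874 = 0.9870 kW.

0.987 kW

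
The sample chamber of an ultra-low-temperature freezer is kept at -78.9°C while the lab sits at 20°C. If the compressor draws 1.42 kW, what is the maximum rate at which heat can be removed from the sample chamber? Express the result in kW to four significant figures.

2.789 kW

In absolute terms T_C = 194.25 K and T_H = 293.15 K, so ΔT = 98.90 K.
COP_Carnot = T_C/ΔT = 194.25/98.90 = 1.964.
Q̇_max = COP_Carnot × Ẇ = 1.964 × 1.420 kW = 2.789 kW.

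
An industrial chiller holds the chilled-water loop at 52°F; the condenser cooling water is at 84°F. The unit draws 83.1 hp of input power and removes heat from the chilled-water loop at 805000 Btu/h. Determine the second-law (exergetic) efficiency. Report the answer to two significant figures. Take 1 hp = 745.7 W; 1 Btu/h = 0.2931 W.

0.24

Converting, Q̇_C = 805000 Btu/h = 316.4 hp, so COP_actual = Q̇_C/Ẇ = 316.4/83.10 = 3.808.
In absolute terms T_C = 284.26 K and T_H = 302.04 K, so ΔT = 17.78 K.
COP_Carnot = T_C/ΔT = 284.26/17.78 = 15.99.
η_II = COP_actual/COP_Carnot = 3.808/15.99 = 0.2381.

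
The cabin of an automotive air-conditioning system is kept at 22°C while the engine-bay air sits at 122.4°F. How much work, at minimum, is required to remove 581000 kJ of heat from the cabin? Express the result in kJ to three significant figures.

In absolute terms T_C = 295.15 K and T_H = 323.37 K, so ΔT = 28.22 K.
The reversible limit is COP_R = T_C/ΔT = 10.46, so W_min = Q_C/COP = Q_C·ΔT/T_C.
W_min = 581000 × 28.22/295.15 = 55560 kJ.

55600 kJ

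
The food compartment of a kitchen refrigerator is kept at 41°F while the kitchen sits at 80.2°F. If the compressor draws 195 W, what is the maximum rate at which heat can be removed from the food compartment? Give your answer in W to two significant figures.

2500 W

In absolute terms T_C = 278.15 K and T_H = 299.93 K, so ΔT = 21.78 K.
COP_Carnot = T_C/ΔT = 278.15/21.78 = 12.77.
Q̇_max = COP_Carnot × Ẇ = 12.77 × 195.0 W = 2491 W.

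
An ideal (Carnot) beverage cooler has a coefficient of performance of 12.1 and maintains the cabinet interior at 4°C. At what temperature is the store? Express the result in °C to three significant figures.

26.9 °C

COP_R = T_C/(T_H − T_C) gives T_H − T_C = T_C/COP.
With T_C = 277.15 K, T_H = 277.15 × (1 + 1/12.1) = 300.05 K.
Converting, 300.05 K = 26.90°C.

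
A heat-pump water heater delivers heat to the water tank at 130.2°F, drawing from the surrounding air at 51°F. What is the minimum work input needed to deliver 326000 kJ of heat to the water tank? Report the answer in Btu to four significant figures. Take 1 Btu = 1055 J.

41490 Btu

In absolute terms T_C = 283.71 K and T_H = 327.71 K, so ΔT = 44.00 K.
The reversible limit is COP_HP = T_H/ΔT = 7.448, so W_min = Q_H/COP = Q_H·ΔT/T_H.
W_min = 326000 × 44.00/327.71 = 43770 kJ = 41490 Btu.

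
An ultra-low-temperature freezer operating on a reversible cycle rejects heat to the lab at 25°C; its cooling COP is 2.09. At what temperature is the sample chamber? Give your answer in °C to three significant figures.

-71.5 °C

For a Carnot refrigerator COP_R = T_C/(T_H − T_C), so T_C = COP·T_H/(1 + COP).
With T_H = 298.15 K, T_C = 2.09 × 298.15/3.090 = 201.66 K.
Converting, 201.66 K = -71.49°C.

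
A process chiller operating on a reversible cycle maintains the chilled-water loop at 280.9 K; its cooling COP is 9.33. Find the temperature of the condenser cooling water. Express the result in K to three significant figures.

COP_R = T_C/(T_H − T_C) gives T_H − T_C = T_C/COP.
With T_C = 280.90 K, T_H = 280.90 × (1 + 1/9.33) = 311.01 K.

311 K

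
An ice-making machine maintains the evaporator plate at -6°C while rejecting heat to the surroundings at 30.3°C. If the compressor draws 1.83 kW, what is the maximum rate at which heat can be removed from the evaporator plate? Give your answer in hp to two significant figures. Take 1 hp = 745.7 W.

In absolute terms T_C = 267.15 K and T_H = 303.45 K, so ΔT = 36.30 K.
COP_Carnot = T_C/ΔT = 267.15/36.30 = 7.360.
Q̇_max = COP_Carnot × Ẇ = 7.360 × 1.830 kW = 13.47 kW = 18.06 hp.

18 hp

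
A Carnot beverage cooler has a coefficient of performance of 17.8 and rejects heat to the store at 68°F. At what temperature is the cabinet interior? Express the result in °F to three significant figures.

39.9 °F

For a Carnot refrigerator COP_R = T_C/(T_H − T_C), so T_C = COP·T_H/(1 + COP).
With T_H = 293.15 K, T_C = 17.8 × 293.15/18.80 = 277.56 K.
Converting, 277.56 K = 39.93°F.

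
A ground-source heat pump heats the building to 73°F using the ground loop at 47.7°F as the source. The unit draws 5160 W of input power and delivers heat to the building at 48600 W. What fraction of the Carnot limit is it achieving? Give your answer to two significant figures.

COP_actual = Q̇_H/Ẇ = 48600/5160 = 9.419.
In absolute terms T_C = 281.87 K and T_H = 295.93 K, so ΔT = 14.06 K.
COP_Carnot = T_H/ΔT = 295.93/14.06 = 21.05.
η_II = COP_actual/COP_Carnot = 9.419/21.05 = 0.4474.

0.45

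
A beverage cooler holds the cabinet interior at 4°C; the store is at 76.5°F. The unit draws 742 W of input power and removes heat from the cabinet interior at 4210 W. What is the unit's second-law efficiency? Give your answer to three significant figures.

COP_actual = Q̇_C/Ẇ = 4210/742.0 = 5.674.
In absolute terms T_C = 277.15 K and T_H = 297.87 K, so ΔT = 20.72 K.
COP_Carnot = T_C/ΔT = 277.15/20.72 = 13.37.
η_II = COP_actual/COP_Carnot = 5.674/13.37 = 0.4242.

0.424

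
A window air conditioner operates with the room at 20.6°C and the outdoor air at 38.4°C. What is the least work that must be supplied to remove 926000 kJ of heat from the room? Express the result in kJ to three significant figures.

56100 kJ

In absolute terms T_C = 293.75 K and T_H = 311.55 K, so ΔT = 17.80 K.
The reversible limit is COP_R = T_C/ΔT = 16.50, so W_min = Q_C/COP = Q_C·ΔT/T_C.
W_min = 926000 × 17.80/293.75 = 56110 kJ.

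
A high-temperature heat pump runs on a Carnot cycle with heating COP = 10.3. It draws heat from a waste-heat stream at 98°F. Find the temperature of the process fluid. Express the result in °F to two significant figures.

COP_HP = T_H/(T_H − T_C) rearranges to T_H = COP·T_C/(COP − 1).
With T_C = 309.82 K, T_H = 10.3 × 309.82/9.300 = 343.13 K.
Converting, 343.13 K = 157.96°F.

160 °F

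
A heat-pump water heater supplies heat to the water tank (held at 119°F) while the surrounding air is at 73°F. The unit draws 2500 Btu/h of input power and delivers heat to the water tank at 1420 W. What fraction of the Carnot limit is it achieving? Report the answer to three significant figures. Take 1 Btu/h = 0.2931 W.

Converting, Q̇_H = 1420 W = 4845 Btu/h, so COP_actual = Q̇_H/Ẇ = 4845/2500 = 1.938.
In absolute terms T_C = 295.93 K and T_H = 321.48 K, so ΔT = 25.56 K.
COP_Carnot = T_H/ΔT = 321.48/25.56 = 12.58.
η_II = COP_actual/COP_Carnot = 1.938/12.58 = 0.1540.

0.154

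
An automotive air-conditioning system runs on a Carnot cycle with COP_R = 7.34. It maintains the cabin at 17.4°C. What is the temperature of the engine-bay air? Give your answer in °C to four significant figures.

56.98 °C

COP_R = T_C/(T_H − T_C) gives T_H − T_C = T_C/COP.
With T_C = 290.55 K, T_H = 290.55 × (1 + 1/7.34) = 330.13 K.
Converting, 330.13 K = 56.98°C.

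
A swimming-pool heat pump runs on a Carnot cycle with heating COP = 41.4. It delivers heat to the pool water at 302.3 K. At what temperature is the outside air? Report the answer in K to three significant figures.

COP_HP = T_H/(T_H − T_C) gives T_H − T_C = T_H/COP.
With T_H = 302.30 K, T_C = 302.30 × (1 − 1/41.4) = 295.00 K.

295 K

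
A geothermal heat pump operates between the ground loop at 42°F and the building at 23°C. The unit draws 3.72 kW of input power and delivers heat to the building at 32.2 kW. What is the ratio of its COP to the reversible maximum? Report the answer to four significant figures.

COP_actual = Q̇_H/Ẇ = 32.20/3.720 = 8.656.
In absolute terms T_C = 278.71 K and T_H = 296.15 K, so ΔT = 17.44 K.
COP_Carnot = T_H/ΔT = 296.15/17.44 = 16.98.
η_II = COP_actual/COP_Carnot = 8.656/16.98 = 0.5099.

0.5099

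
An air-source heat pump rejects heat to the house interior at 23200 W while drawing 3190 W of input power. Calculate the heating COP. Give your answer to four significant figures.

7.273

The first law gives Q̇_H = Q̇_C + Ẇ, so the three rates are Q̇_C = 20010, Q̇_H = 23200, Ẇ = 3190 W.
COP_HP = Q̇_H/Ẇ = 23200/3190 = 7.273.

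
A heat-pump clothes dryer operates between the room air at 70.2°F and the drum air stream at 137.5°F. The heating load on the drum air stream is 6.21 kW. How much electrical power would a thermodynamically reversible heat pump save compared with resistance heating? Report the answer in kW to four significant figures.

5.510 kW

In absolute terms T_C = 294.37 K and T_H = 331.76 K, so ΔT = 37.39 K.
COP_Carnot = T_H/ΔT = 331.76/37.39 = 8.873.
Resistance heating needs Ẇ_res = Q̇_H = 6.210 kW; the reversible heat pump needs only Ẇ_hp = Q̇_H/COP = 0.6999 kW.
Saving = 6.210 − 0.6999 = 5.510 kW.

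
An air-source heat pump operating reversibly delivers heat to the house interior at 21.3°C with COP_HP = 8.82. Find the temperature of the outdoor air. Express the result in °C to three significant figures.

COP_HP = T_H/(T_H − T_C) gives T_H − T_C = T_H/COP.
With T_H = 294.45 K, T_C = 294.45 × (1 − 1/8.82) = 261.07 K.
Converting, 261.07 K = -12.08°C.

-12.1 °C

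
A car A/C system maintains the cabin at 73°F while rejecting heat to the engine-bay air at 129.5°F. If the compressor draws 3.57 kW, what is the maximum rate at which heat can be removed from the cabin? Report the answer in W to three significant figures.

In absolute terms T_C = 295.93 K and T_H = 327.32 K, so ΔT = 31.39 K.
COP_Carnot = T_C/ΔT = 295.93/31.39 = 9.428.
Q̇_max = COP_Carnot × Ẇ = 9.428 × 3.570 kW = 33.66 kW = 33660 W.

33700 W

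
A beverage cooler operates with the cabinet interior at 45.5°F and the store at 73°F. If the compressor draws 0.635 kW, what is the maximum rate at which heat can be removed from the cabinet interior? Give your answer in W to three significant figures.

11700 W

In absolute terms T_C = 280.65 K and T_H = 295.93 K, so ΔT = 15.28 K.
COP_Carnot = T_C/ΔT = 280.65/15.28 = 18.37.
Q̇_max = COP_Carnot × Ẇ = 18.37 × 0.6350 kW = 11.66 kW = 11660 W.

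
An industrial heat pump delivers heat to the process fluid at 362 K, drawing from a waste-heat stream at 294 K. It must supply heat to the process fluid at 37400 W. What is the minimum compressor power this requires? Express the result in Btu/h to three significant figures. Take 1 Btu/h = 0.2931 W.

24000 Btu/h

The reservoir spacing is ΔT = 362 − 294 = 68.00 K.
COP_Carnot = T_H/ΔT = 362.00/68.00 = 5.324.
Ẇ_min = Q̇/COP_Carnot = 37400/5.324 = 7025 W = 23970 Btu/h.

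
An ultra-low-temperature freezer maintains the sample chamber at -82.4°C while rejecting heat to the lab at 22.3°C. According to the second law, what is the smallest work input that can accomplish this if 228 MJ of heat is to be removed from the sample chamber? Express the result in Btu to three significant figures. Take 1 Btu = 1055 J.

In absolute terms T_C = 190.75 K and T_H = 295.45 K, so ΔT = 104.7 K.
The reversible limit is COP_R = T_C/ΔT = 1.822, so W_min = Q_C/COP = Q_C·ΔT/T_C.
W_min = 228.0 × 104.7/190.75 = 125.1 MJ = 118600 Btu.

119000 Btu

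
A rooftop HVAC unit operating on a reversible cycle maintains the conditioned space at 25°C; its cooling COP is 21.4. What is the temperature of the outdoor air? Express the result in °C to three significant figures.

COP_R = T_C/(T_H − T_C) gives T_H − T_C = T_C/COP.
With T_C = 298.15 K, T_H = 298.15 × (1 + 1/21.4) = 312.08 K.
Converting, 312.08 K = 38.93°C.

38.9 °C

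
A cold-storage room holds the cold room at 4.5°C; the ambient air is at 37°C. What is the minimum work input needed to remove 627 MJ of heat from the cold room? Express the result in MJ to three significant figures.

73.4 MJ

In absolute terms T_C = 277.65 K and T_H = 310.15 K, so ΔT = 32.50 K.
The reversible limit is COP_R = T_C/ΔT = 8.543, so W_min = Q_C/COP = Q_C·ΔT/T_C.
W_min = 627.0 × 32.50/277.65 = 73.39 MJ.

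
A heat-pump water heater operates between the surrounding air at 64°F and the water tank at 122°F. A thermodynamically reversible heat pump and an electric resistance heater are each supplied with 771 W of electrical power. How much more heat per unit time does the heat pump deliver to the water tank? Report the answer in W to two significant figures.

7000 W

In absolute terms T_C = 290.93 K and T_H = 323.15 K, so ΔT = 32.22 K.
COP_Carnot = T_H/ΔT = 323.15/32.22 = 10.03.
The heat pump delivers Q̇_H = COP × Ẇ = 7732 W; the resistance heater delivers Ẇ = 771.0 W.
Extra = (COP − 1)·Ẇ = 6961 W.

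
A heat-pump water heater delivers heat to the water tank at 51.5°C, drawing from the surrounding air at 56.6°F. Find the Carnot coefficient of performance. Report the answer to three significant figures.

8.58

In absolute terms T_C = 286.82 K and T_H = 324.65 K, so ΔT = 37.83 K.
For a reversible cycle, COP_Carnot = T_H/ΔT = 324.65/37.83 = 8.581.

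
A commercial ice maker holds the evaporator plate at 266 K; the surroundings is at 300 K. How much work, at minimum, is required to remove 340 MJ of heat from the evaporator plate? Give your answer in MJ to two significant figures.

The reservoir spacing is ΔT = 300 − 266 = 34.00 K.
The reversible limit is COP_R = T_C/ΔT = 7.824, so W_min = Q_C/COP = Q_C·ΔT/T_C.
W_min = 340.0 × 34.00/266.00 = 43.46 MJ.

43 MJ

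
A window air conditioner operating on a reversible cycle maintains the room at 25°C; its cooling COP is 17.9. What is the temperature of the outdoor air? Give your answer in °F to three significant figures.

107 °F

COP_R = T_C/(T_H − T_C) gives T_H − T_C = T_C/COP.
With T_C = 298.15 K, T_H = 298.15 × (1 + 1/17.9) = 314.81 K.
Converting, 314.81 K = 106.98°F.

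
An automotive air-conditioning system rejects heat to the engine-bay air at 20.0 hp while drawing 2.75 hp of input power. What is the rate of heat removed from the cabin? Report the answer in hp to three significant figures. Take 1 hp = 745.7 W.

For a cyclic device the first law requires Q̇_H = Q̇_C + Ẇ.
Q̇_C = Q̇_H − Ẇ = 17.25 hp.

17.3 hp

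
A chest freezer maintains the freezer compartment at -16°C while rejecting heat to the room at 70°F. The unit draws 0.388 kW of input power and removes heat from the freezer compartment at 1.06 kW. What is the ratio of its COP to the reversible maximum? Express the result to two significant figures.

COP_actual = Q̇_C/Ẇ = 1.060/0.3880 = 2.732.
In absolute terms T_C = 257.15 K and T_H = 294.26 K, so ΔT = 37.11 K.
COP_Carnot = T_C/ΔT = 257.15/37.11 = 6.929.
η_II = COP_actual/COP_Carnot = 2.732/6.929 = 0.3943.

0.39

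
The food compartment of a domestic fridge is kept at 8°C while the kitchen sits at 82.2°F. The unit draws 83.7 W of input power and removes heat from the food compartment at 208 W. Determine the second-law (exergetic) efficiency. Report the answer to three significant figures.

0.176

COP_actual = Q̇_C/Ẇ = 208.0/83.70 = 2.485.
In absolute terms T_C = 281.15 K and T_H = 301.04 K, so ΔT = 19.89 K.
COP_Carnot = T_C/ΔT = 281.15/19.89 = 14.14.
η_II = COP_actual/COP_Carnot = 2.485/14.14 = 0.1758.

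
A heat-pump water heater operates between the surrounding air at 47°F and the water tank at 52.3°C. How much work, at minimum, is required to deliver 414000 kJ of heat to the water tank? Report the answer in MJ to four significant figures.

55.93 MJ

In absolute terms T_C = 281.48 K and T_H = 325.45 K, so ΔT = 43.97 K.
The reversible limit is COP_HP = T_H/ΔT = 7.402, so W_min = Q_H/COP = Q_H·ΔT/T_H.
W_min = 414000 × 43.97/325.45 = 55930 kJ = 55.93 MJ.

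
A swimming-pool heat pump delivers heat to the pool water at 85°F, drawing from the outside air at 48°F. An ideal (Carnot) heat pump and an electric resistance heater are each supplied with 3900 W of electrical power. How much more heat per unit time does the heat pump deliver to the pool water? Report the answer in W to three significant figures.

53500 W

In absolute terms T_C = 282.04 K and T_H = 302.59 K, so ΔT = 20.56 K.
COP_Carnot = T_H/ΔT = 302.59/20.56 = 14.72.
The heat pump delivers Q̇_H = COP × Ẇ = 57410 W; the resistance heater delivers Ẇ = 3900 W.
Extra = (COP − 1)·Ẇ = 53510 W.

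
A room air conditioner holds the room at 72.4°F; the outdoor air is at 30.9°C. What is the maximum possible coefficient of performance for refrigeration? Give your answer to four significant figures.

34.96

In absolute terms T_C = 295.59 K and T_H = 304.05 K, so ΔT = 8.456 K.
For a reversible cycle, COP_Carnot = T_C/ΔT = 295.59/8.456 = 34.96.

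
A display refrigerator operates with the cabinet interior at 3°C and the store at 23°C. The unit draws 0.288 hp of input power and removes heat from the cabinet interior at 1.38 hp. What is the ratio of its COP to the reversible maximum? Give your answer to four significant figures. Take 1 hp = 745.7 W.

COP_actual = Q̇_C/Ẇ = 1.380/0.2880 = 4.792.
In absolute terms T_C = 276.15 K and T_H = 296.15 K, so ΔT = 20.00 K.
COP_Carnot = T_C/ΔT = 276.15/20.00 = 13.81.
η_II = COP_actual/COP_Carnot = 4.792/13.81 = 0.3470.

0.3470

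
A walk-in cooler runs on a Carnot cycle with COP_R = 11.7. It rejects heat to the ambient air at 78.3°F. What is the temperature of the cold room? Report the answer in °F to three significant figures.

For a Carnot refrigerator COP_R = T_C/(T_H − T_C), so T_C = COP·T_H/(1 + COP).
With T_H = 298.87 K, T_C = 11.7 × 298.87/12.70 = 275.34 K.
Converting, 275.34 K = 35.94°F.

35.9 °F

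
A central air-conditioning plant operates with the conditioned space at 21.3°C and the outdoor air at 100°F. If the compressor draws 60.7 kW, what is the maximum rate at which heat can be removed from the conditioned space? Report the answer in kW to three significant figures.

In absolute terms T_C = 294.45 K and T_H = 310.93 K, so ΔT = 16.48 K.
COP_Carnot = T_C/ΔT = 294.45/16.48 = 17.87.
Q̇_max = COP_Carnot × Ẇ = 17.87 × 60.70 kW = 1085 kW.

1080 kW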